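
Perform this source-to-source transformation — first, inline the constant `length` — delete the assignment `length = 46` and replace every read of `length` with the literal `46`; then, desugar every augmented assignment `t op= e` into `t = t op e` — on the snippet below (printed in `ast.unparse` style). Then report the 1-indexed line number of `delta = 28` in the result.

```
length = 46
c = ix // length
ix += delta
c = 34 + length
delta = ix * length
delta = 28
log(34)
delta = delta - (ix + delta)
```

5

Transformed code:
c = ix // 46
ix = ix + delta
c = 34 + 46
delta = ix * 46
delta = 28
log(34)
delta = delta - (ix + delta)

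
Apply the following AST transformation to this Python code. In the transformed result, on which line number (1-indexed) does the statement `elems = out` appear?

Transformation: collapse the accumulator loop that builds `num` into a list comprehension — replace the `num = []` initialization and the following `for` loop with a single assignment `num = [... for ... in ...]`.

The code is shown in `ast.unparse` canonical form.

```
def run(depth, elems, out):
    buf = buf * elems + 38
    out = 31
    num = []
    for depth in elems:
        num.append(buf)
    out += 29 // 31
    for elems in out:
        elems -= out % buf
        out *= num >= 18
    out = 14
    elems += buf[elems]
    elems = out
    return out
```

Transformed code:
def run(depth, elems, out):
    buf = buf * elems + 38
    out = 31
    num = [buf for depth in elems]
    out += 29 // 31
    for elems in out:
        elems -= out % buf
        out *= num >= 18
    out = 14
    elems += buf[elems]
    elems = out
    return out

11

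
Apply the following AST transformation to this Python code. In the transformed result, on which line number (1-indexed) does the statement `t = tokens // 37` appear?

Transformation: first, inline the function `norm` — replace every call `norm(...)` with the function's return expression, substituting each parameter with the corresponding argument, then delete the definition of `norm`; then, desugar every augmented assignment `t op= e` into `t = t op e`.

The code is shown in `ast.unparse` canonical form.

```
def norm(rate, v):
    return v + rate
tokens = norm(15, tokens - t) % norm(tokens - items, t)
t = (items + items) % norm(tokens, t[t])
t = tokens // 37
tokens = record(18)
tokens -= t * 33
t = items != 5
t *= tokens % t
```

3

Transformed code:
tokens = (tokens - t + 15) % (t + (tokens - items))
t = (items + items) % (t[t] + tokens)
t = tokens // 37
tokens = record(18)
tokens = tokens - t * 33
t = items != 5
t = t * (tokens % t)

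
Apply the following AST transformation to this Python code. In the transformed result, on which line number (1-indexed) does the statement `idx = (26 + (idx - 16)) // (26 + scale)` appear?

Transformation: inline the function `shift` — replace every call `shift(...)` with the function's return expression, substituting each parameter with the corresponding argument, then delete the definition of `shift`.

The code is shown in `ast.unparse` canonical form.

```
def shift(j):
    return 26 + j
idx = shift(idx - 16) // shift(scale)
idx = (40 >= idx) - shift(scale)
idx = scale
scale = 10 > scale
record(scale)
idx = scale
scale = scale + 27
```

1

Transformed code:
idx = (26 + (idx - 16)) // (26 + scale)
idx = (40 >= idx) - (26 + scale)
idx = scale
scale = 10 > scale
record(scale)
idx = scale
scale = scale + 27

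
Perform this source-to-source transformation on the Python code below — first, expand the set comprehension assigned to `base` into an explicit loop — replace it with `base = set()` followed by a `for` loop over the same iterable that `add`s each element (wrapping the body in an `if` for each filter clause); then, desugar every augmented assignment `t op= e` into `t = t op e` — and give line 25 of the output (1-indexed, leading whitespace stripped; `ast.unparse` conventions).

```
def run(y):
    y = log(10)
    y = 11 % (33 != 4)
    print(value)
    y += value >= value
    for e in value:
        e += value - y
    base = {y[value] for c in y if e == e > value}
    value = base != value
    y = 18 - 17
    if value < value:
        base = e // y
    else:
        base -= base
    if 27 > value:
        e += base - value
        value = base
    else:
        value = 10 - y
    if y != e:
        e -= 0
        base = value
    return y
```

base = value

Transformed code:
def run(y):
    y = log(10)
    y = 11 % (33 != 4)
    print(value)
    y = y + (value >= value)
    for e in value:
        e = e + (value - y)
    base = set()
    for c in y:
        if e == e > value:
            base.add(y[value])
    value = base != value
    y = 18 - 17
    if value < value:
        base = e // y
    else:
        base = base - base
    if 27 > value:
        e = e + (base - value)
        value = base
    else:
        value = 10 - y
    if y != e:
        e = e - 0
        base = value
    return y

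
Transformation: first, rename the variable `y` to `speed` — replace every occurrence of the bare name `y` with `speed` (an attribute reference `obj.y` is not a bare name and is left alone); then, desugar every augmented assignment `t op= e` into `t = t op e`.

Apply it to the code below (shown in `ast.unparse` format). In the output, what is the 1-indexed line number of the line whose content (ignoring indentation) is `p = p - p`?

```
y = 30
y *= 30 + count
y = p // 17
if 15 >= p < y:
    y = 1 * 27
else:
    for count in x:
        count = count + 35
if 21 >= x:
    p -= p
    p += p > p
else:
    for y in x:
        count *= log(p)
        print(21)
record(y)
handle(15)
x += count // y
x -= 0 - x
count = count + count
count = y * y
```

Transformed code:
speed = 30
speed = speed * (30 + count)
speed = p // 17
if 15 >= p < speed:
    speed = 1 * 27
else:
    for count in x:
        count = count + 35
if 21 >= x:
    p = p - p
    p = p + (p > p)
else:
    for speed in x:
        count = count * log(p)
        print(21)
record(speed)
handle(15)
x = x + count // speed
x = x - (0 - x)
count = count + count
count = speed * speed

10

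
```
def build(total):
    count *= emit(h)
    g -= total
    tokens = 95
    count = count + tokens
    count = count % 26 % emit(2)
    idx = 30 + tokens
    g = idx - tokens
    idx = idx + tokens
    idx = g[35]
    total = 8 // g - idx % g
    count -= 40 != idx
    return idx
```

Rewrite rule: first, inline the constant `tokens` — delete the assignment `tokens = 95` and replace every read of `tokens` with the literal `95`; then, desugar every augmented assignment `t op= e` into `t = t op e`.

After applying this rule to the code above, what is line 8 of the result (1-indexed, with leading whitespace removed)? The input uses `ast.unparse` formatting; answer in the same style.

Transformed code:
def build(total):
    count = count * emit(h)
    g = g - total
    count = count + 95
    count = count % 26 % emit(2)
    idx = 30 + 95
    g = idx - 95
    idx = idx + 95
    idx = g[35]
    total = 8 // g - idx % g
    count = count - (40 != idx)
    return idx

idx = idx + 95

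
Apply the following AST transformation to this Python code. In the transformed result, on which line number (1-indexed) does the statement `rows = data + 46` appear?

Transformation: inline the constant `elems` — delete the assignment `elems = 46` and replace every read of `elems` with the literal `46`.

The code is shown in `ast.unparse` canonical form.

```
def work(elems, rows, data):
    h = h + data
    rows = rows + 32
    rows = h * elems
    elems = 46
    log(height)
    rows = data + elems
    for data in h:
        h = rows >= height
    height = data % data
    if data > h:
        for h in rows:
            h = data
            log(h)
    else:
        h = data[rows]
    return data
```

6

Transformed code:
def work(elems, rows, data):
    h = h + data
    rows = rows + 32
    rows = h * 46
    log(height)
    rows = data + 46
    for data in h:
        h = rows >= height
    height = data % data
    if data > h:
        for h in rows:
            h = data
            log(h)
    else:
        h = data[rows]
    return data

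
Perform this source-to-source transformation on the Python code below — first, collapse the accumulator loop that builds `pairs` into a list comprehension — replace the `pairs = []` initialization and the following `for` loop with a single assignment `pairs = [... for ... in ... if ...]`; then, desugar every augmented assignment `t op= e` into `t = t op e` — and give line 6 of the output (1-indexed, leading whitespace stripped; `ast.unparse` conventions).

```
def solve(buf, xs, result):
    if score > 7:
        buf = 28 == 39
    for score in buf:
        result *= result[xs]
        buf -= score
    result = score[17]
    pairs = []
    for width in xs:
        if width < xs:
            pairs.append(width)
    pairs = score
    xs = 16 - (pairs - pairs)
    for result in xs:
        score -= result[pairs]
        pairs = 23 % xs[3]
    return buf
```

Transformed code:
def solve(buf, xs, result):
    if score > 7:
        buf = 28 == 39
    for score in buf:
        result = result * result[xs]
        buf = buf - score
    result = score[17]
    pairs = [width for width in xs if width < xs]
    pairs = score
    xs = 16 - (pairs - pairs)
    for result in xs:
        score = score - result[pairs]
        pairs = 23 % xs[3]
    return buf

buf = buf - score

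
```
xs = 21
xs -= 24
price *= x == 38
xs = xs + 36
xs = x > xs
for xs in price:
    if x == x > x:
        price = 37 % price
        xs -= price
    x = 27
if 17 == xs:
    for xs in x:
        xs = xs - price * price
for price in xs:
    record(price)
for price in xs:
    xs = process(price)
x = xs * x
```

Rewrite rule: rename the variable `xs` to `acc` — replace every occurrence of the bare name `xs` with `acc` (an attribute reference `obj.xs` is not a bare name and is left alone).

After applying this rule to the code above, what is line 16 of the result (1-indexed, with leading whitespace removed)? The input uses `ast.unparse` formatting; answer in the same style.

Transformed code:
acc = 21
acc -= 24
price *= x == 38
acc = acc + 36
acc = x > acc
for acc in price:
    if x == x > x:
        price = 37 % price
        acc -= price
    x = 27
if 17 == acc:
    for acc in x:
        acc = acc - price * price
for price in acc:
    record(price)
for price in acc:
    acc = process(price)
x = acc * x

for price in acc:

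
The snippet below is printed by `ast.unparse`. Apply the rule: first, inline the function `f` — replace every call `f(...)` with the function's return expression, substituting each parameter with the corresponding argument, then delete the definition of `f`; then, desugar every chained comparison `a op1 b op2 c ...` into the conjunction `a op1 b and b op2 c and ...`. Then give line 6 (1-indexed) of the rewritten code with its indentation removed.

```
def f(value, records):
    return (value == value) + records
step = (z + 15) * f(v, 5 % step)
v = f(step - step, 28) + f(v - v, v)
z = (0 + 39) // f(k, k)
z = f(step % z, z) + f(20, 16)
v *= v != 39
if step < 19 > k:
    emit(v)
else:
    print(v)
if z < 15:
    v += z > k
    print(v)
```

if step < 19 and 19 > k:

Transformed code:
step = (z + 15) * ((v == v) + 5 % step)
v = (step - step == step - step) + 28 + ((v - v == v - v) + v)
z = (0 + 39) // ((k == k) + k)
z = (step % z == step % z) + z + ((20 == 20) + 16)
v *= v != 39
if step < 19 and 19 > k:
    emit(v)
else:
    print(v)
if z < 15:
    v += z > k
    print(v)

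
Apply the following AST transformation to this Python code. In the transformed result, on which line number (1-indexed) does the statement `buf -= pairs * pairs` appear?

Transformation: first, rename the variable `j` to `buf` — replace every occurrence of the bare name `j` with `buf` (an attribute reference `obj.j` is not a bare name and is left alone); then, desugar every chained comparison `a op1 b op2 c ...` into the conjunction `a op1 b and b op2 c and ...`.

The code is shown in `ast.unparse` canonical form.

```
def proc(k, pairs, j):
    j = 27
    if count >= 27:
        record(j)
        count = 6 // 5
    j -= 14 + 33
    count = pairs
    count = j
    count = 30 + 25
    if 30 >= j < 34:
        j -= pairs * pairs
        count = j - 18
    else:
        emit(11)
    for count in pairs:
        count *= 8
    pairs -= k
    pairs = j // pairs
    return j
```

11

Transformed code:
def proc(k, pairs, buf):
    buf = 27
    if count >= 27:
        record(buf)
        count = 6 // 5
    buf -= 14 + 33
    count = pairs
    count = buf
    count = 30 + 25
    if 30 >= buf and buf < 34:
        buf -= pairs * pairs
        count = buf - 18
    else:
        emit(11)
    for count in pairs:
        count *= 8
    pairs -= k
    pairs = buf // pairs
    return buf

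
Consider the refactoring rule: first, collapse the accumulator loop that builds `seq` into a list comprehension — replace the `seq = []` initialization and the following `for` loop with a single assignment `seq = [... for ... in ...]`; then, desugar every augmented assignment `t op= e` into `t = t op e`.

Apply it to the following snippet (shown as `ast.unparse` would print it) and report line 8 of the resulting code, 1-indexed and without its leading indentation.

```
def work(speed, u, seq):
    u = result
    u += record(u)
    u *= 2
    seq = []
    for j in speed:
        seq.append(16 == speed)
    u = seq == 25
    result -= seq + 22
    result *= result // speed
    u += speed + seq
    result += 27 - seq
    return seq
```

result = result * (result // speed)

Transformed code:
def work(speed, u, seq):
    u = result
    u = u + record(u)
    u = u * 2
    seq = [16 == speed for j in speed]
    u = seq == 25
    result = result - (seq + 22)
    result = result * (result // speed)
    u = u + (speed + seq)
    result = result + (27 - seq)
    return seq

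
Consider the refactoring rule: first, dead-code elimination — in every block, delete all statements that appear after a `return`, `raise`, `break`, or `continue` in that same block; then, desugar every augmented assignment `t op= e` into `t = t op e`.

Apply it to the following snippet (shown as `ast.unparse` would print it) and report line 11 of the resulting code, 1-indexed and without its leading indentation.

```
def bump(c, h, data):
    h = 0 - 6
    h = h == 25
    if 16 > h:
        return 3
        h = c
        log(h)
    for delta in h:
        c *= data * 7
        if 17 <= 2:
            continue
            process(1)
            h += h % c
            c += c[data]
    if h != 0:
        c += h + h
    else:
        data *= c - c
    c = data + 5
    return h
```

c = c + (h + h)

Transformed code:
def bump(c, h, data):
    h = 0 - 6
    h = h == 25
    if 16 > h:
        return 3
    for delta in h:
        c = c * (data * 7)
        if 17 <= 2:
            continue
    if h != 0:
        c = c + (h + h)
    else:
        data = data * (c - c)
    c = data + 5
    return h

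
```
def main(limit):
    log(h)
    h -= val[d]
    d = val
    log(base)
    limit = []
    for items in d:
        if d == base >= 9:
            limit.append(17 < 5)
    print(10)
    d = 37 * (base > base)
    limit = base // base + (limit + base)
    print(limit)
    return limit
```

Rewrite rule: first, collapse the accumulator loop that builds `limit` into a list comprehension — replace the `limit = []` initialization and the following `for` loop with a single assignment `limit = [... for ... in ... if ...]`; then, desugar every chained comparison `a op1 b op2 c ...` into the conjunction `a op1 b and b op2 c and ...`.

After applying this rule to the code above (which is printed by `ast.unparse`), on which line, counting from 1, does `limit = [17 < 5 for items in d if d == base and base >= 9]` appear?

Transformed code:
def main(limit):
    log(h)
    h -= val[d]
    d = val
    log(base)
    limit = [17 < 5 for items in d if d == base and base >= 9]
    print(10)
    d = 37 * (base > base)
    limit = base // base + (limit + base)
    print(limit)
    return limit

6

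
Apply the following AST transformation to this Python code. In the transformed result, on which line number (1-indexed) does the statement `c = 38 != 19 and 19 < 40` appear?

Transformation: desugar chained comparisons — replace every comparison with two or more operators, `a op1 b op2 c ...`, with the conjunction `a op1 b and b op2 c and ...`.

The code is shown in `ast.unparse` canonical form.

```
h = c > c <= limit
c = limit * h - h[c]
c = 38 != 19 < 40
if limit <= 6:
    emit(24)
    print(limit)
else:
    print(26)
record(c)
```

3

Transformed code:
h = c > c and c <= limit
c = limit * h - h[c]
c = 38 != 19 and 19 < 40
if limit <= 6:
    emit(24)
    print(limit)
else:
    print(26)
record(c)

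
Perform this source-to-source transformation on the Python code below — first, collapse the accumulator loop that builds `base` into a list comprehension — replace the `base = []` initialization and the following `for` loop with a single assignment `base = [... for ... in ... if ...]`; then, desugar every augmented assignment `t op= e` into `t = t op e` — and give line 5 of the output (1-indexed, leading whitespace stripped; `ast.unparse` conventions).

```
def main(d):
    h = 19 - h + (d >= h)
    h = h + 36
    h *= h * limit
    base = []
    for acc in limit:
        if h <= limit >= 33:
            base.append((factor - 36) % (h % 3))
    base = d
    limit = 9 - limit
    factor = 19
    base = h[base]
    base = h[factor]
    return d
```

base = [(factor - 36) % (h % 3) for acc in limit if h <= limit >= 33]

Transformed code:
def main(d):
    h = 19 - h + (d >= h)
    h = h + 36
    h = h * (h * limit)
    base = [(factor - 36) % (h % 3) for acc in limit if h <= limit >= 33]
    base = d
    limit = 9 - limit
    factor = 19
    base = h[base]
    base = h[factor]
    return d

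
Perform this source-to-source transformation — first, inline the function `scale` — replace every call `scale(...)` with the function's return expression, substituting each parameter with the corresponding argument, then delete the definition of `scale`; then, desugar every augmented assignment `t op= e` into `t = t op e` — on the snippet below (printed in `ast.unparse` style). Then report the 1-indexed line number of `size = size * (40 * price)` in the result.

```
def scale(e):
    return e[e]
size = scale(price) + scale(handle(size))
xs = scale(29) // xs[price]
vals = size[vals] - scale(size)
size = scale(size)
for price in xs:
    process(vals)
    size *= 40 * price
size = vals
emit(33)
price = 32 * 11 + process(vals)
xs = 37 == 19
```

7

Transformed code:
size = price[price] + handle(size)[handle(size)]
xs = 29[29] // xs[price]
vals = size[vals] - size[size]
size = size[size]
for price in xs:
    process(vals)
    size = size * (40 * price)
size = vals
emit(33)
price = 32 * 11 + process(vals)
xs = 37 == 19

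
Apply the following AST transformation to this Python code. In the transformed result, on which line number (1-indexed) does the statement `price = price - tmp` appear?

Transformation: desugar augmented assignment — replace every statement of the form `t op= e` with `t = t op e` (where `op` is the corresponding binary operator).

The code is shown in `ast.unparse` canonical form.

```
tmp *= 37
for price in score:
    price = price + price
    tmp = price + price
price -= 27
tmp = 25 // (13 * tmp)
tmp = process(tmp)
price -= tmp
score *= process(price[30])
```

8

Transformed code:
tmp = tmp * 37
for price in score:
    price = price + price
    tmp = price + price
price = price - 27
tmp = 25 // (13 * tmp)
tmp = process(tmp)
price = price - tmp
score = score * process(price[30])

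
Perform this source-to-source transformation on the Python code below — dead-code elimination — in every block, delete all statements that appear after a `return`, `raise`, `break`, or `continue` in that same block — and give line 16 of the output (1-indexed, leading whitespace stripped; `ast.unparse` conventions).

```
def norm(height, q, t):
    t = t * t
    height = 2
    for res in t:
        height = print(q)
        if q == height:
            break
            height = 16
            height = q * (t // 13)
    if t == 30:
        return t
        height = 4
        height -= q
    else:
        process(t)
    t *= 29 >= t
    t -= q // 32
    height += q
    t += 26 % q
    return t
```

return t

Transformed code:
def norm(height, q, t):
    t = t * t
    height = 2
    for res in t:
        height = print(q)
        if q == height:
            break
    if t == 30:
        return t
    else:
        process(t)
    t *= 29 >= t
    t -= q // 32
    height += q
    t += 26 % q
    return t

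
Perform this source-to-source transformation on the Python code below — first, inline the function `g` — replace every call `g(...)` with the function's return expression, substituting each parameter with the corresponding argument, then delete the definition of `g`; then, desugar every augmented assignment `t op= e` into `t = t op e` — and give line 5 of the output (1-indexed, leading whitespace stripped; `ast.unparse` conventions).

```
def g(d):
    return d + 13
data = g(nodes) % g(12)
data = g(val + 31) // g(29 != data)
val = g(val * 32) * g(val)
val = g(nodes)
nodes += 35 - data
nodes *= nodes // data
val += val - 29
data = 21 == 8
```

nodes = nodes + (35 - data)

Transformed code:
data = (nodes + 13) % (12 + 13)
data = (val + 31 + 13) // ((29 != data) + 13)
val = (val * 32 + 13) * (val + 13)
val = nodes + 13
nodes = nodes + (35 - data)
nodes = nodes * (nodes // data)
val = val + (val - 29)
data = 21 == 8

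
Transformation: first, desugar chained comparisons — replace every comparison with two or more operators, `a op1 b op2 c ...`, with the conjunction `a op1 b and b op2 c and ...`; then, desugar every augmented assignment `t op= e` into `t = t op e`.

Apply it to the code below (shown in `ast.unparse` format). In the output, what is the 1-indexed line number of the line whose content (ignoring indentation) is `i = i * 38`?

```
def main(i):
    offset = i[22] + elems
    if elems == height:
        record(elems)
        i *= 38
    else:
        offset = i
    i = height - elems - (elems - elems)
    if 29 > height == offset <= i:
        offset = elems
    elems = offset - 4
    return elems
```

Transformed code:
def main(i):
    offset = i[22] + elems
    if elems == height:
        record(elems)
        i = i * 38
    else:
        offset = i
    i = height - elems - (elems - elems)
    if 29 > height and height == offset and (offset <= i):
        offset = elems
    elems = offset - 4
    return elems

5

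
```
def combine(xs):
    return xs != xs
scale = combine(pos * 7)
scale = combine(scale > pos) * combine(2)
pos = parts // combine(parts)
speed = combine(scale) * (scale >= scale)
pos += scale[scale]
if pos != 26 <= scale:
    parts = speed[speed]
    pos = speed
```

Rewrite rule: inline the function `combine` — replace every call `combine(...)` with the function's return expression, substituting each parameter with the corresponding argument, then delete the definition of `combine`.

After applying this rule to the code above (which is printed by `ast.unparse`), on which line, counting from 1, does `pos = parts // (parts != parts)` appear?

3

Transformed code:
scale = pos * 7 != pos * 7
scale = ((scale > pos) != (scale > pos)) * (2 != 2)
pos = parts // (parts != parts)
speed = (scale != scale) * (scale >= scale)
pos += scale[scale]
if pos != 26 <= scale:
    parts = speed[speed]
    pos = speed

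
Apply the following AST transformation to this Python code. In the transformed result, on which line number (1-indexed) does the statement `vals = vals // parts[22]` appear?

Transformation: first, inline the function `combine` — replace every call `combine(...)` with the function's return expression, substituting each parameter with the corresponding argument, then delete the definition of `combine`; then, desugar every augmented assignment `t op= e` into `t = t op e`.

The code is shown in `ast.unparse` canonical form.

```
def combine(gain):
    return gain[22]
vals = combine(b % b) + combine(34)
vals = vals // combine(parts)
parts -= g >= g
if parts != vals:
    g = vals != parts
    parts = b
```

Transformed code:
vals = (b % b)[22] + 34[22]
vals = vals // parts[22]
parts = parts - (g >= g)
if parts != vals:
    g = vals != parts
    parts = b

2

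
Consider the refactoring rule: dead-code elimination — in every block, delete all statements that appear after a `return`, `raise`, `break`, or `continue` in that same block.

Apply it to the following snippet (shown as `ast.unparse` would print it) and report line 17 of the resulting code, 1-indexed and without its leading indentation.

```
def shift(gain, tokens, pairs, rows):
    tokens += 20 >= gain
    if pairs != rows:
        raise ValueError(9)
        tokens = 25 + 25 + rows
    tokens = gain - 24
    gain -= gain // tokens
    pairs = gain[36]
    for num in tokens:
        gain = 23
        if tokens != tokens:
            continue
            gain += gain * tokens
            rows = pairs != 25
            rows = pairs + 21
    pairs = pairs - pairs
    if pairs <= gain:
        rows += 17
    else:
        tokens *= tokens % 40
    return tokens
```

return tokens

Transformed code:
def shift(gain, tokens, pairs, rows):
    tokens += 20 >= gain
    if pairs != rows:
        raise ValueError(9)
    tokens = gain - 24
    gain -= gain // tokens
    pairs = gain[36]
    for num in tokens:
        gain = 23
        if tokens != tokens:
            continue
    pairs = pairs - pairs
    if pairs <= gain:
        rows += 17
    else:
        tokens *= tokens % 40
    return tokens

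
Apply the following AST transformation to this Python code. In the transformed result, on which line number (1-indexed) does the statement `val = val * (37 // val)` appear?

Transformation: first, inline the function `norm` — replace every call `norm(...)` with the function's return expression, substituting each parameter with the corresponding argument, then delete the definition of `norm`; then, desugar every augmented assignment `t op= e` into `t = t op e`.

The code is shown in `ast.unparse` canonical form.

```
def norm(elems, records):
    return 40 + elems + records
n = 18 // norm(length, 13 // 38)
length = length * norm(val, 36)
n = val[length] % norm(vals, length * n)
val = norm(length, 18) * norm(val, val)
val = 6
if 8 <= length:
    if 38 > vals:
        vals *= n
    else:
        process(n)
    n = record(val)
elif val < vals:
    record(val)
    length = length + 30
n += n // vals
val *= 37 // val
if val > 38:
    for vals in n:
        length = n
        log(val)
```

Transformed code:
n = 18 // (40 + length + 13 // 38)
length = length * (40 + val + 36)
n = val[length] % (40 + vals + length * n)
val = (40 + length + 18) * (40 + val + val)
val = 6
if 8 <= length:
    if 38 > vals:
        vals = vals * n
    else:
        process(n)
    n = record(val)
elif val < vals:
    record(val)
    length = length + 30
n = n + n // vals
val = val * (37 // val)
if val > 38:
    for vals in n:
        length = n
        log(val)

16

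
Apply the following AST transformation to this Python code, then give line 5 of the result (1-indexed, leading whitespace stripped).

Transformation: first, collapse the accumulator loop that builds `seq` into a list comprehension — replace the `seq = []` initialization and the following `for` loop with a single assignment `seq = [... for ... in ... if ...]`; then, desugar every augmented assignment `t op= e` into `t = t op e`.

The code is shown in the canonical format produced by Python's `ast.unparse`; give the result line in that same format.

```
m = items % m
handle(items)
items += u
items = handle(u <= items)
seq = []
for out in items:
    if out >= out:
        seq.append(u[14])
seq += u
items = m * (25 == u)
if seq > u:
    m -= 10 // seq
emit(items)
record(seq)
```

Transformed code:
m = items % m
handle(items)
items = items + u
items = handle(u <= items)
seq = [u[14] for out in items if out >= out]
seq = seq + u
items = m * (25 == u)
if seq > u:
    m = m - 10 // seq
emit(items)
record(seq)

seq = [u[14] for out in items if out >= out]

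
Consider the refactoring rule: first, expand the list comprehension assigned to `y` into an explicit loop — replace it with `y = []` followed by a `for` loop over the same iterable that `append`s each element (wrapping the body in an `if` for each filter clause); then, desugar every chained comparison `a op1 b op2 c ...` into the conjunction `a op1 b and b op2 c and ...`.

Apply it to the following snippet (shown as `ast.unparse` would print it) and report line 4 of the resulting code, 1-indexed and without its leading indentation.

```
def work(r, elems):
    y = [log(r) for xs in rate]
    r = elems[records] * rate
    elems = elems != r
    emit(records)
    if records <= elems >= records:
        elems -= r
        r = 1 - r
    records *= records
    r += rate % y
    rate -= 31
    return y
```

y.append(log(r))

Transformed code:
def work(r, elems):
    y = []
    for xs in rate:
        y.append(log(r))
    r = elems[records] * rate
    elems = elems != r
    emit(records)
    if records <= elems and elems >= records:
        elems -= r
        r = 1 - r
    records *= records
    r += rate % y
    rate -= 31
    return y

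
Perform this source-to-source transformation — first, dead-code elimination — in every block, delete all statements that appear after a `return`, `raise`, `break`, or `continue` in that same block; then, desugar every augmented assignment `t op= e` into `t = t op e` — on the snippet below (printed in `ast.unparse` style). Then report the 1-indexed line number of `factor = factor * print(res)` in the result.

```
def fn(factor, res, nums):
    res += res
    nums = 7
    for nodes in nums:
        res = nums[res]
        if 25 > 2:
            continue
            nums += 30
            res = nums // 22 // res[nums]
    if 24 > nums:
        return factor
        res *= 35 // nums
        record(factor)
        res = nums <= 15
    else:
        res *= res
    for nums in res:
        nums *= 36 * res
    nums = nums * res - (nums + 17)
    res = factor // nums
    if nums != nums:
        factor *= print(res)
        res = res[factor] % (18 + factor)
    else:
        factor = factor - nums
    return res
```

17

Transformed code:
def fn(factor, res, nums):
    res = res + res
    nums = 7
    for nodes in nums:
        res = nums[res]
        if 25 > 2:
            continue
    if 24 > nums:
        return factor
    else:
        res = res * res
    for nums in res:
        nums = nums * (36 * res)
    nums = nums * res - (nums + 17)
    res = factor // nums
    if nums != nums:
        factor = factor * print(res)
        res = res[factor] % (18 + factor)
    else:
        factor = factor - nums
    return res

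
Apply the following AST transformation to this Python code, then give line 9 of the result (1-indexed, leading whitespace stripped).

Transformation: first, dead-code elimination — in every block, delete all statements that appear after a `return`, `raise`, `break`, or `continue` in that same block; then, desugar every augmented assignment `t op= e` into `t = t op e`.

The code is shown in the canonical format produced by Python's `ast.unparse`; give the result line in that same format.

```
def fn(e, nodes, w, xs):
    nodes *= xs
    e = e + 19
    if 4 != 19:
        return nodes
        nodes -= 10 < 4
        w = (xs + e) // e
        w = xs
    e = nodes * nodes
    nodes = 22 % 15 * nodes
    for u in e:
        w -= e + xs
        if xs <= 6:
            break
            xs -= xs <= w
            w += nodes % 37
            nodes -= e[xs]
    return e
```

w = w - (e + xs)

Transformed code:
def fn(e, nodes, w, xs):
    nodes = nodes * xs
    e = e + 19
    if 4 != 19:
        return nodes
    e = nodes * nodes
    nodes = 22 % 15 * nodes
    for u in e:
        w = w - (e + xs)
        if xs <= 6:
            break
    return e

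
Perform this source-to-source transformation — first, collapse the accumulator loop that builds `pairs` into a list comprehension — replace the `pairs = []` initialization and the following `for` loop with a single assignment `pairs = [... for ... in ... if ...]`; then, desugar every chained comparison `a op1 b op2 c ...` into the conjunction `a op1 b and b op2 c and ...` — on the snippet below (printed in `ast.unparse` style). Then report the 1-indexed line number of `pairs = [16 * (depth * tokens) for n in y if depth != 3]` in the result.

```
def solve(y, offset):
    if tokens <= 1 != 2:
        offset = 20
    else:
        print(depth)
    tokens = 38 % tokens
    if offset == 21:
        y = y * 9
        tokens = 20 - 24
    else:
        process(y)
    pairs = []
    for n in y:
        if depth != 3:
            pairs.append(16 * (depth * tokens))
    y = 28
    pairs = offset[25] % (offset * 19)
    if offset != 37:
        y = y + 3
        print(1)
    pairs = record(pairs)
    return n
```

12

Transformed code:
def solve(y, offset):
    if tokens <= 1 and 1 != 2:
        offset = 20
    else:
        print(depth)
    tokens = 38 % tokens
    if offset == 21:
        y = y * 9
        tokens = 20 - 24
    else:
        process(y)
    pairs = [16 * (depth * tokens) for n in y if depth != 3]
    y = 28
    pairs = offset[25] % (offset * 19)
    if offset != 37:
        y = y + 3
        print(1)
    pairs = record(pairs)
    return n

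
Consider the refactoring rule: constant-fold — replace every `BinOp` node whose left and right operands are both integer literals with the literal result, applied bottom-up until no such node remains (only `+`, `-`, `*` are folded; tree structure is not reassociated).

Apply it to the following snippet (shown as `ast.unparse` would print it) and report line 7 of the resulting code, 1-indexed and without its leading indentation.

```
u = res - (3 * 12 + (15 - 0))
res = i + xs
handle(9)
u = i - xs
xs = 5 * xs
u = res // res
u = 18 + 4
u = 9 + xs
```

Transformed code:
u = res - 51
res = i + xs
handle(9)
u = i - xs
xs = 5 * xs
u = res // res
u = 22
u = 9 + xs

u = 22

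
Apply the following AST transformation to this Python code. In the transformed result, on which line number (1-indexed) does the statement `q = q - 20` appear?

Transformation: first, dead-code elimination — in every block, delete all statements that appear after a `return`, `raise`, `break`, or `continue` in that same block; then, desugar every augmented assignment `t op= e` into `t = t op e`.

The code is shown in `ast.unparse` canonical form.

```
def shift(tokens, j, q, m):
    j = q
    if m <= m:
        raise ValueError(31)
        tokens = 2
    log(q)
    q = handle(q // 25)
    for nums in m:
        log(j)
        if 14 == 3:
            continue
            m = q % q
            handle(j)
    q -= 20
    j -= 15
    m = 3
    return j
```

Transformed code:
def shift(tokens, j, q, m):
    j = q
    if m <= m:
        raise ValueError(31)
    log(q)
    q = handle(q // 25)
    for nums in m:
        log(j)
        if 14 == 3:
            continue
    q = q - 20
    j = j - 15
    m = 3
    return j

11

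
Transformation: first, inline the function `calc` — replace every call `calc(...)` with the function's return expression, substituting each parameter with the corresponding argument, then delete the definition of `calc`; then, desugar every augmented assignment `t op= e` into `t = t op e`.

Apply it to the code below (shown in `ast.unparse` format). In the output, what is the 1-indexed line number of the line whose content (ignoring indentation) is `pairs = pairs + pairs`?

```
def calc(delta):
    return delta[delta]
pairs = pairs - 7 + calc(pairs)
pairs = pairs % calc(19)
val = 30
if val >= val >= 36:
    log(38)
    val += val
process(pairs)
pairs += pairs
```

8

Transformed code:
pairs = pairs - 7 + pairs[pairs]
pairs = pairs % 19[19]
val = 30
if val >= val >= 36:
    log(38)
    val = val + val
process(pairs)
pairs = pairs + pairs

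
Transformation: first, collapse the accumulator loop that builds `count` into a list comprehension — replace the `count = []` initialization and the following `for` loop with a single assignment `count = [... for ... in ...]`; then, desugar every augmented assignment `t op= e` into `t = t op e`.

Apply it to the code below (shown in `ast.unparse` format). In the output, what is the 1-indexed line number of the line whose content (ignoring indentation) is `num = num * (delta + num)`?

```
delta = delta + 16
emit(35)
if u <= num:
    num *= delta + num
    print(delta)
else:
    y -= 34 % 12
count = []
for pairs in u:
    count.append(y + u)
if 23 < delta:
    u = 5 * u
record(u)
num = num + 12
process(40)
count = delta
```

Transformed code:
delta = delta + 16
emit(35)
if u <= num:
    num = num * (delta + num)
    print(delta)
else:
    y = y - 34 % 12
count = [y + u for pairs in u]
if 23 < delta:
    u = 5 * u
record(u)
num = num + 12
process(40)
count = delta

4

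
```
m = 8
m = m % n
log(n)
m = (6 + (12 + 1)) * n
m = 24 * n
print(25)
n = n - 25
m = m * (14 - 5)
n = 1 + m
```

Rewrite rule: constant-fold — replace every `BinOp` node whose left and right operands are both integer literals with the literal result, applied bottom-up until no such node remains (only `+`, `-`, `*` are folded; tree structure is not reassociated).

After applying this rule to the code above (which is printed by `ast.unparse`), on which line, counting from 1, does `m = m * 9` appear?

8

Transformed code:
m = 8
m = m % n
log(n)
m = 19 * n
m = 24 * n
print(25)
n = n - 25
m = m * 9
n = 1 + m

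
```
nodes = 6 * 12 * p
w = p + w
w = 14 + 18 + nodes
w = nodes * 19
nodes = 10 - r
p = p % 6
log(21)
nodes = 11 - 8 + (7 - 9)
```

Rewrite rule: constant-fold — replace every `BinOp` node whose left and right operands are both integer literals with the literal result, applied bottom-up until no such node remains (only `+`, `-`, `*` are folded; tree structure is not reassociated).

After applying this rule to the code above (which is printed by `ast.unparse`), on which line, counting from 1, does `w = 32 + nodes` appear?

Transformed code:
nodes = 72 * p
w = p + w
w = 32 + nodes
w = nodes * 19
nodes = 10 - r
p = p % 6
log(21)
nodes = 1

3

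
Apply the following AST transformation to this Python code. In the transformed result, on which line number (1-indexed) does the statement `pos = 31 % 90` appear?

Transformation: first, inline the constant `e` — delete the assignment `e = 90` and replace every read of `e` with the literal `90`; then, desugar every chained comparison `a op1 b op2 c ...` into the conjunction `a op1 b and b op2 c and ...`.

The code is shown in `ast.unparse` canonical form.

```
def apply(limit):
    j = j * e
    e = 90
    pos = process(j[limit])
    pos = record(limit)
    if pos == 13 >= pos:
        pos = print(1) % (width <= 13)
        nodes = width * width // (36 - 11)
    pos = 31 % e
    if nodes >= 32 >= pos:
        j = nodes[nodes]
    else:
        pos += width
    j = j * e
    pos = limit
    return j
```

Transformed code:
def apply(limit):
    j = j * 90
    pos = process(j[limit])
    pos = record(limit)
    if pos == 13 and 13 >= pos:
        pos = print(1) % (width <= 13)
        nodes = width * width // (36 - 11)
    pos = 31 % 90
    if nodes >= 32 and 32 >= pos:
        j = nodes[nodes]
    else:
        pos += width
    j = j * 90
    pos = limit
    return j

8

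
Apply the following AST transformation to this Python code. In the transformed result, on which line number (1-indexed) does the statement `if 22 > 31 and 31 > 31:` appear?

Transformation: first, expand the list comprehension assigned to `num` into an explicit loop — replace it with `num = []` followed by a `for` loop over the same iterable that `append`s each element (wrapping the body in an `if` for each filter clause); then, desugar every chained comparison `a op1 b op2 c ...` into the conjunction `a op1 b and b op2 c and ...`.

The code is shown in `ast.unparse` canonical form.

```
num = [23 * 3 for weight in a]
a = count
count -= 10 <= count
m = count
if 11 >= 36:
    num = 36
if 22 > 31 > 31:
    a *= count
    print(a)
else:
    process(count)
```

9

Transformed code:
num = []
for weight in a:
    num.append(23 * 3)
a = count
count -= 10 <= count
m = count
if 11 >= 36:
    num = 36
if 22 > 31 and 31 > 31:
    a *= count
    print(a)
else:
    process(count)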